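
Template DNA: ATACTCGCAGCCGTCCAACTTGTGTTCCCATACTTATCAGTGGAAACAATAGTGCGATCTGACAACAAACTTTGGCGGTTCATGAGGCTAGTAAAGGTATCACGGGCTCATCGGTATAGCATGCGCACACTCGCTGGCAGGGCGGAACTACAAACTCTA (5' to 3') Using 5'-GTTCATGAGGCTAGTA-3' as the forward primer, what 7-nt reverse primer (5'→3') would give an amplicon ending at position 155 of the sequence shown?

5'-GTTTGTA-3'

The forward primer binds at positions 78–93; the product's 3' end on the top strand is position 155.
The reverse primer anneals to the top strand over positions 149–155, i.e. to TACAAAC.
Its sequence written 5'→3' is the reverse complement: GTTTGTA.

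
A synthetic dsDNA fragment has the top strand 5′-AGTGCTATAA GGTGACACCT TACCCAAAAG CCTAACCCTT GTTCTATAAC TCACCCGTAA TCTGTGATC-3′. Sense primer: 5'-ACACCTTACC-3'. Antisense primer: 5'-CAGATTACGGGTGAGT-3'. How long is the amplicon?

Forward primer ACACCTTACC is found on the top strand at positions 15–24.
The reverse primer's reverse complement is ACTCACCCGTAATCTG, which matches the template at positions 49–64.
The product runs from position 15 to position 64, so its length is 64 − 15 + 1 = 50 bp.

50 bp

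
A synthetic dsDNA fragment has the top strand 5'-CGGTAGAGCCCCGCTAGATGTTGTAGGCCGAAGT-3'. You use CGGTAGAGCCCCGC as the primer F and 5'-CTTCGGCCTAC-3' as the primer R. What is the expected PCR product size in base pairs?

Scanning the template, CGGTAGAGCCCCGC occurs at positions 1–14; this primer anneals to the bottom strand there with its 3' end pointing downstream.
Taking the reverse complement of CTTCGGCCTAC gives GTAGGCCGAAG, found at positions 23–33 on the template; the primer anneals here to the top strand with its 3' end pointing upstream.
The product runs from position 1 to position 33, so its length is 33 − 1 + 1 = 33 bp.

33 bp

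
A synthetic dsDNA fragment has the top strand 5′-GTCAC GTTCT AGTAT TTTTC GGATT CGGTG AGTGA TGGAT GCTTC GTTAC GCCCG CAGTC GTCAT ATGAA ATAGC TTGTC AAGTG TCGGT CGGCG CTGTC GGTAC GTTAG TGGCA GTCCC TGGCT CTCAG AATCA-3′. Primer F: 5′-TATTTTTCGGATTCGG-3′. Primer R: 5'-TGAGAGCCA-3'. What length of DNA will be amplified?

The forward primer matches the template at positions 13–28.
The reverse primer's reverse complement is TGGCTCTCA, which matches the template at positions 121–129.
Product length = (reverse-primer end) − (forward-primer start) + 1 = 129 − 13 + 1 = 117 bp.

117 bp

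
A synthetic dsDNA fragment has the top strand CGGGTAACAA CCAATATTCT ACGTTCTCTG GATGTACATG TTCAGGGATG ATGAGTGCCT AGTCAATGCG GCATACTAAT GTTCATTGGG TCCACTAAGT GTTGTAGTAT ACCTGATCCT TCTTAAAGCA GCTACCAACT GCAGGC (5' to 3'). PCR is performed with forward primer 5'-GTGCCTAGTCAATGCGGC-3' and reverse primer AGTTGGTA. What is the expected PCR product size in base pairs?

86 bp

Scanning the template, GTGCCTAGTCAATGCGGC occurs at positions 55–72; this primer anneals to the bottom strand there with its 3' end pointing downstream.
The reverse primer's reverse complement is TACCAACT, which matches the template at positions 133–140.
Amplicon spans positions 55–140: 86 bp.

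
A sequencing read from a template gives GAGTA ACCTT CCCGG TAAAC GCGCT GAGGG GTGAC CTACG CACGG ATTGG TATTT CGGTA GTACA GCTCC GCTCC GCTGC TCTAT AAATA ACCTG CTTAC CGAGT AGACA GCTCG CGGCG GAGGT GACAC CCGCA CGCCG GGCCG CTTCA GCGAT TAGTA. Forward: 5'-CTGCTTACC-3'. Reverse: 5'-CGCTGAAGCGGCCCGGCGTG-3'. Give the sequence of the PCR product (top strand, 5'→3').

5'-CTGCTTACCGAGTAGACAGCTCGCGGCGGAGGTGACACCCGCACGCCGGGCCGCTTCAGCG-3'

Forward primer CTGCTTACC is found on the top strand at positions 93–101.
The reverse primer's reverse complement is CACGCCGGGCCGCTTCAGCG, which matches the template at positions 134–153.
The product is the template from position 93 through 153 (61 bp).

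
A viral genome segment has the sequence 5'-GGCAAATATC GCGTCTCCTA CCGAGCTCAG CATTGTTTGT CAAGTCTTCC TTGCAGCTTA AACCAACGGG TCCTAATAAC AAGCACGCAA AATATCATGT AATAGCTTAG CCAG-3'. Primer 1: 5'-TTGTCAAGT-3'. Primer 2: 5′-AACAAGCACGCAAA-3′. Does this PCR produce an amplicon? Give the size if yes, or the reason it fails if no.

Primer 1 (TTGTCAAGT) matches the top strand at positions 37–45 (3' end points downstream).
Primer 2 (AACAAGCACGCAAA) also matches the top strand directly, at positions 78–91 — its reverse complement TTTGCGTGCTTGTT is not present.
Both primers anneal to the bottom strand with 3' ends pointing the same way, so neither can prime synthesis back toward the other.

No product — both primers anneal to the same strand and extend in the same direction.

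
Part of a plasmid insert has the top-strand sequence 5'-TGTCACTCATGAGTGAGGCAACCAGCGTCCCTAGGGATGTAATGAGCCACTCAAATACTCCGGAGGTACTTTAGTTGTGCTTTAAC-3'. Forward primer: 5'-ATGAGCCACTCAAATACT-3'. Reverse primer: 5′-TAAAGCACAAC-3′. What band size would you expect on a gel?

43 bp

The forward primer matches the template at positions 42–59.
Reverse complement of the reverse primer: GTTGTGCTTTA. This occurs on the top strand at positions 74–84.
Amplicon spans positions 42–84: 43 bp.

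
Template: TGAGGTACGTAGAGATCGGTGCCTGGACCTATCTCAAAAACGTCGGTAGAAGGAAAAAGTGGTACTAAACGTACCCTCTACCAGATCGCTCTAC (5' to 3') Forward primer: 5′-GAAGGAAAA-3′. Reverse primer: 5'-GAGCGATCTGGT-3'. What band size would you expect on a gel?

The forward primer matches the template at positions 49–57.
The reverse primer's reverse complement is ACCAGATCGCTC, which matches the template at positions 80–91.
The product runs from position 49 to position 91, so its length is 91 − 49 + 1 = 43 bp.

43 bp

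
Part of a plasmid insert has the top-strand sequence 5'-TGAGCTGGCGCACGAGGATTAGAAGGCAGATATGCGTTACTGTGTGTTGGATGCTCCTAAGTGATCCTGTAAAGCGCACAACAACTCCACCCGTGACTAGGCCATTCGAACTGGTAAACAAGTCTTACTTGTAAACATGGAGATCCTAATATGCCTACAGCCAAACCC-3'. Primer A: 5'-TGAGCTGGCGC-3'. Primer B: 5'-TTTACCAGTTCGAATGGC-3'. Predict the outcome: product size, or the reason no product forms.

Yes — a 118 bp product.

Primer A (TGAGCTGGCGC) matches the top strand at positions 1–11; it acts as a forward primer.
Primer B's reverse complement is GCCATTCGAACTGGTAAA, matching the top strand at positions 101–118; it acts as a reverse primer.
The 3' ends face each other across positions 1–118, giving a 118 bp product.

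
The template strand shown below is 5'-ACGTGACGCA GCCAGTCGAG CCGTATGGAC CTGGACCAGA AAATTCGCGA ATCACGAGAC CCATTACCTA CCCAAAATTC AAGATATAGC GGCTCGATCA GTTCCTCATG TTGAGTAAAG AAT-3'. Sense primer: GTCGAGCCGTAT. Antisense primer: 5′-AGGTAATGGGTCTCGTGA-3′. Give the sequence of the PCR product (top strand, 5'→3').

The forward primer matches the template at positions 15–26.
Reverse complement of the reverse primer: TCACGAGACCCATTACCT. This occurs on the top strand at positions 52–69.
The product is the template from position 15 through 69 (55 bp).

5'-GTCGAGCCGTATGGACCTGGACCAGAAAATTCGCGAATCACGAGACCCATTACCT-3'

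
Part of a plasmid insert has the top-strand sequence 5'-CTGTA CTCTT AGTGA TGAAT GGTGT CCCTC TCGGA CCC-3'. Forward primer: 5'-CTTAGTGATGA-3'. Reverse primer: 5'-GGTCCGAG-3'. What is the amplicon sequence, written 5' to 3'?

The forward primer matches the template at positions 8–18.
Reverse complement of the reverse primer: CTCGGACC. This occurs on the top strand at positions 30–37.
The product is the template from position 8 through 37 (30 bp).

5'-CTTAGTGATGAATGGTGTCCCTCTCGGACC-3'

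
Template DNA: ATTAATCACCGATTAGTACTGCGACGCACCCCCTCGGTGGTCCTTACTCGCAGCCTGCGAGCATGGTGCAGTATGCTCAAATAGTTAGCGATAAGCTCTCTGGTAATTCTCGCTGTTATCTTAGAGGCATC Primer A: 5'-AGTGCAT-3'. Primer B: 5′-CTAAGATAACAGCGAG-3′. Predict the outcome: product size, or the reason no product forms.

Primer A (AGTGCAT) does not match the top strand, and its reverse complement ATGCACT does not match either.
With no annealing site for primer A, no amplification occurs.

No product — primer A has no binding site in the template.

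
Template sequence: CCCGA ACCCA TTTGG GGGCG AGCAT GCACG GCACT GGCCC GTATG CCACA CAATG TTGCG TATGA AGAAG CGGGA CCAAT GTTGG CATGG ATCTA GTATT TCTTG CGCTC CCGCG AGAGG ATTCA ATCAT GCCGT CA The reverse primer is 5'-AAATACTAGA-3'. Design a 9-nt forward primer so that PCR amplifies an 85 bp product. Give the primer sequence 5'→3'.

5'-GGCGAGCAT-3'

The reverse primer's reverse complement TCTAGTATTT matches the template at positions 92–101, so the product ends at position 101.
An 85 bp product then starts at position 101 − 85 + 1 = 17.
The forward primer is identical to the top strand there: GGCGAGCAT.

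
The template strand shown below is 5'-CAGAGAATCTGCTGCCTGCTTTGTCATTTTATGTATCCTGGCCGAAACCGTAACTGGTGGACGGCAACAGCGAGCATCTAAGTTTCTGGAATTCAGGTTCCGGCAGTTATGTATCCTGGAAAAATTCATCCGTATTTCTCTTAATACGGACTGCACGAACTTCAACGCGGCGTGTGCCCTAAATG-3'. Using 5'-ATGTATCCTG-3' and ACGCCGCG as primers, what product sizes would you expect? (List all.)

The forward primer ATGTATCCTG matches the top strand at positions 31–40, 109–118.
The reverse primer's reverse complement is CGCGGCGT, matching at positions 166–173.
Each forward site pairs with the reverse site to give a product ending at position 173: sizes 143, 65 bp.

143 bp, 65 bp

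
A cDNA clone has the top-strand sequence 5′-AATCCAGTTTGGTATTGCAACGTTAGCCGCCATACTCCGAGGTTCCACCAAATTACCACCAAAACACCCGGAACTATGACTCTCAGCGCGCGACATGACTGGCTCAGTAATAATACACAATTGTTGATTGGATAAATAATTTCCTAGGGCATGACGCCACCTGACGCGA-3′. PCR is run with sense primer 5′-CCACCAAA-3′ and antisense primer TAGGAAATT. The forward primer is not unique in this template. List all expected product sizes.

The forward primer CCACCAAA matches the top strand at positions 45–52, 56–63.
The reverse primer's reverse complement is AATTTCCTA, matching at positions 138–146.
Each forward site pairs with the reverse site to give a product ending at position 146: sizes 102, 91 bp.

102 bp, 91 bp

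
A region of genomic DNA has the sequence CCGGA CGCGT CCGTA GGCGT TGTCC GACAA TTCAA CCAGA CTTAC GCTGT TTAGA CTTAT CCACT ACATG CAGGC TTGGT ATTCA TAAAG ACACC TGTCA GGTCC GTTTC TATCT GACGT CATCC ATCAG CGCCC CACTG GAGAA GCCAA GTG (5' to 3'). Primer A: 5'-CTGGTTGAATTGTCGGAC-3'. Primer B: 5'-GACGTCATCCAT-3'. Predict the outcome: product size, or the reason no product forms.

No product — the primers' 3' ends point away from each other.

Primer A (CTGGTTGAATTGTCGGAC) has reverse complement GTCCGACAATTCAACCAG, which matches the top strand at positions 22–39; primer A anneals to the top strand there with its 3' end pointing upstream toward position 22.
Primer B (GACGTCATCCAT) matches the top strand directly at positions 116–127; it anneals to the bottom strand with its 3' end pointing downstream toward position 127.
The 3' ends diverge (primer A extends toward position 1, primer B toward position 153), so the primers never converge on a shared product.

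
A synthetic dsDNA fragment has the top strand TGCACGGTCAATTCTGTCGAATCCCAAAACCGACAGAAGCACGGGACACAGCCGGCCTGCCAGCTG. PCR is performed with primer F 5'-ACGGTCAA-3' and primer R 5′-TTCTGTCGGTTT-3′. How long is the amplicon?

The forward primer matches the template at positions 4–11.
Reverse complement of the reverse primer: AAACCGACAGAA. This occurs on the top strand at positions 27–38.
Product length = (reverse-primer end) − (forward-primer start) + 1 = 38 − 4 + 1 = 35 bp.

35 bp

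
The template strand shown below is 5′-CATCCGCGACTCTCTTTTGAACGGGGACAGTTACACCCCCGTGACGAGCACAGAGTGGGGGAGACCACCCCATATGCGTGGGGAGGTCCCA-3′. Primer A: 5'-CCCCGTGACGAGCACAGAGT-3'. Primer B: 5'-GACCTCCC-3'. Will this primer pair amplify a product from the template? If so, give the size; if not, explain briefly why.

Yes — a 52 bp product.

Primer A (CCCCGTGACGAGCACAGAGT) matches the top strand at positions 37–56; it acts as a forward primer.
Primer B's reverse complement is GGGAGGTC, matching the top strand at positions 81–88; it acts as a reverse primer.
The 3' ends face each other across positions 37–88, giving a 52 bp product.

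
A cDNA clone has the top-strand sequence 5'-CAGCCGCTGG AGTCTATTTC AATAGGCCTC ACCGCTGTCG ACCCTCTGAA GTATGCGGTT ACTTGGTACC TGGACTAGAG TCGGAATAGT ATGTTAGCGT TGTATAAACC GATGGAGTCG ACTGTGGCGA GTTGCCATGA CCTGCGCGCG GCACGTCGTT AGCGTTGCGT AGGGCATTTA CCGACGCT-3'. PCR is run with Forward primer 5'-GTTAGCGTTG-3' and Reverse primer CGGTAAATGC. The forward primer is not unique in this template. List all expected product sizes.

The forward primer GTTAGCGTTG matches the top strand at positions 93–102, 158–167.
The reverse primer's reverse complement is GCATTTACCG, matching at positions 174–183.
Each forward site pairs with the reverse site to give a product ending at position 183: sizes 91, 26 bp.

91 bp, 26 bp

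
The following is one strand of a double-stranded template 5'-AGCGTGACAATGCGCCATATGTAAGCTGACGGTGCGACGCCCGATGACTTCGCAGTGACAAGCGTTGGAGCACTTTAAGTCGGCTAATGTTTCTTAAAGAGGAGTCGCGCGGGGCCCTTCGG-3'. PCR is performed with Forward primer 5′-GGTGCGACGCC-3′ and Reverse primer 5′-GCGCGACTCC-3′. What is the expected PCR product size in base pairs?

80 bp

Forward primer GGTGCGACGCC is found on the top strand at positions 31–41.
Reverse complement of the reverse primer: GGAGTCGCGC. This occurs on the top strand at positions 101–110.
Amplicon spans positions 31–110: 80 bp.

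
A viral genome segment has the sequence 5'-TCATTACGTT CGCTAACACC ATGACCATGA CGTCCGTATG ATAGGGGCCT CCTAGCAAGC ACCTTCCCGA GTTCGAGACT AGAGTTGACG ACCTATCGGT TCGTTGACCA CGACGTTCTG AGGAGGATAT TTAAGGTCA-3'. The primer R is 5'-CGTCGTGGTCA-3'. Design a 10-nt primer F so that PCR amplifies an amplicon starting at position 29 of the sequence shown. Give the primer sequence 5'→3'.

The reverse primer's reverse complement TGACCACGACG matches the template at positions 105–115; the product starts at position 29.
The forward primer is identical to the top strand over positions 29–38: GACGTCCGTA.

5'-GACGTCCGTA-3'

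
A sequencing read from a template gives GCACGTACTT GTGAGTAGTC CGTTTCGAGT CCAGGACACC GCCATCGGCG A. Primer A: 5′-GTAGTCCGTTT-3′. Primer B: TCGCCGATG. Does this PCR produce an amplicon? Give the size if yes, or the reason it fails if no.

Yes — a 37 bp product.

Primer A (GTAGTCCGTTT) matches the top strand at positions 15–25; it acts as a forward primer.
Primer B's reverse complement is CATCGGCGA, matching the top strand at positions 43–51; it acts as a reverse primer.
The 3' ends face each other across positions 15–51, giving a 37 bp product.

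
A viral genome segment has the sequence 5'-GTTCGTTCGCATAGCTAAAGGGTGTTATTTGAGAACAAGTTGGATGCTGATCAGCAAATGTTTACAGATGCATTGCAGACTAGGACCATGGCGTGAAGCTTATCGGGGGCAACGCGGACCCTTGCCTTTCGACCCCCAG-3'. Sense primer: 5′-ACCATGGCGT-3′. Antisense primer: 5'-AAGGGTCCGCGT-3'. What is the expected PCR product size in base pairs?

39 bp

Scanning the template, ACCATGGCGT occurs at positions 85–94; this primer anneals to the bottom strand there with its 3' end pointing downstream.
Reverse complement of the reverse primer: ACGCGGACCCTT. This occurs on the top strand at positions 112–123.
Product length = (reverse-primer end) − (forward-primer start) + 1 = 123 − 85 + 1 = 39 bp.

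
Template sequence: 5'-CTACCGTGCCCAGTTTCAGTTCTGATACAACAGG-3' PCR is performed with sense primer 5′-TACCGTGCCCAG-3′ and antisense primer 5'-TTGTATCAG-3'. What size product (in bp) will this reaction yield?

29 bp

Forward primer TACCGTGCCCAG is found on the top strand at positions 2–13.
Taking the reverse complement of TTGTATCAG gives CTGATACAA, found at positions 22–30 on the template; the primer anneals here to the top strand with its 3' end pointing upstream.
Product length = (reverse-primer end) − (forward-primer start) + 1 = 30 − 2 + 1 = 29 bp.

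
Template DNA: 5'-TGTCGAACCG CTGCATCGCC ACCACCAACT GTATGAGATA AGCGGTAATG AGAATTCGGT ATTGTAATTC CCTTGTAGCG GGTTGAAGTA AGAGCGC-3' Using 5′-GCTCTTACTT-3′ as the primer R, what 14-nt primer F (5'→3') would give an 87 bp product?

5'-CGCTGCATCGCCAC-3'

The reverse primer's reverse complement AAGTAAGAGC matches the template at positions 86–95, so the product ends at position 95.
An 87 bp product then starts at position 95 − 87 + 1 = 9.
The forward primer is identical to the top strand there: CGCTGCATCGCCAC.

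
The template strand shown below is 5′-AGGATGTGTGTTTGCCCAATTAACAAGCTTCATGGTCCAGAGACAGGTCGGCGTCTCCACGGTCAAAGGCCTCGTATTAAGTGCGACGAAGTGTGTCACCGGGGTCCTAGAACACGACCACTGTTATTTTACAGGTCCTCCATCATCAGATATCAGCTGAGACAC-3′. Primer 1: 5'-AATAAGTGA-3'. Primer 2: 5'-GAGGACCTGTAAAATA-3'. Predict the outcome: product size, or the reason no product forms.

No product — primer 1 has no binding site in the template.

Primer 1 (AATAAGTGA) does not match the top strand, and its reverse complement TCACTTATT does not match either.
With no annealing site for primer 1, no amplification occurs.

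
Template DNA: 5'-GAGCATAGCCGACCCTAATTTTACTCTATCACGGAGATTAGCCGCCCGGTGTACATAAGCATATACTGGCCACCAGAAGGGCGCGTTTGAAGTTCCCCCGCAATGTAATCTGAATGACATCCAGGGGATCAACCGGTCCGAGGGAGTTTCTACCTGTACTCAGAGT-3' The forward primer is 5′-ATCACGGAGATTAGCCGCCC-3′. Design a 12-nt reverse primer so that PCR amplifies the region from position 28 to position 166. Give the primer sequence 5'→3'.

5'-ACTCTGAGTACA-3'

The product's 3' end on the top strand is position 166.
The reverse primer anneals to the top strand over positions 155–166, i.e. to TGTACTCAGAGT.
Its sequence written 5'→3' is the reverse complement: ACTCTGAGTACA.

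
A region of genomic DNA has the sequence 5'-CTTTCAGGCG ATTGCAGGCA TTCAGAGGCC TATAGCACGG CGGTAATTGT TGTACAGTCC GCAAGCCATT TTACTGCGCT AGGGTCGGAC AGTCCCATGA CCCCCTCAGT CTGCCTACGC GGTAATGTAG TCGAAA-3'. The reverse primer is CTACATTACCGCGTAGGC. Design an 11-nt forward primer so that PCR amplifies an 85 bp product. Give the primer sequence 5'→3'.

5'-ATTGTTGTACA-3'

The reverse primer's reverse complement GCCTACGCGGTAATGTAG matches the template at positions 113–130, so the product ends at position 130.
An 85 bp product then starts at position 130 − 85 + 1 = 46.
The forward primer is identical to the top strand there: ATTGTTGTACA.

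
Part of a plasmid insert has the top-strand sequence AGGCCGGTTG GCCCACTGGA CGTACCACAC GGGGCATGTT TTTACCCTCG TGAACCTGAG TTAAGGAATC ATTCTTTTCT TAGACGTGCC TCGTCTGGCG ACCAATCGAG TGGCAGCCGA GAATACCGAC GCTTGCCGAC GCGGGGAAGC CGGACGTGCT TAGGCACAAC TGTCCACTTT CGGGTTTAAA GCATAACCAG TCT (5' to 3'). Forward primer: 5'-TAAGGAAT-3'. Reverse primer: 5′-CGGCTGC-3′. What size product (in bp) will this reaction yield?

58 bp

The forward primer matches the template at positions 62–69.
The reverse primer's reverse complement is GCAGCCG, which matches the template at positions 113–119.
Amplicon spans positions 62–119: 58 bp.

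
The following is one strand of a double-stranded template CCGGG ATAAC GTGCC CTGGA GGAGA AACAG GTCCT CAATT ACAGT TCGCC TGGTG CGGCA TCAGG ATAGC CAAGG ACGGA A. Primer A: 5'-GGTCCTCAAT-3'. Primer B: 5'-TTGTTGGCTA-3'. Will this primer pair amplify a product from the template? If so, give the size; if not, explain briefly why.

Primer B (TTGTTGGCTA) does not match the top strand, and its reverse complement TAGCCAACAA does not match either.
With no annealing site for primer B, no amplification occurs.

No product — primer B has no binding site in the template.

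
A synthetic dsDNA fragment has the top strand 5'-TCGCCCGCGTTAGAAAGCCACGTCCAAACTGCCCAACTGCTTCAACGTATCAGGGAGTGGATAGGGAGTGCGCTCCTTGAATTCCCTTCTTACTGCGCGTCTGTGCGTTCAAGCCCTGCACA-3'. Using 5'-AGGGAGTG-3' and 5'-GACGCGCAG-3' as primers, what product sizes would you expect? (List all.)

The forward primer AGGGAGTG matches the top strand at positions 52–59, 63–70.
The reverse primer's reverse complement is CTGCGCGTC, matching at positions 93–101.
Each forward site pairs with the reverse site to give a product ending at position 101: sizes 50, 39 bp.

50 bp, 39 bp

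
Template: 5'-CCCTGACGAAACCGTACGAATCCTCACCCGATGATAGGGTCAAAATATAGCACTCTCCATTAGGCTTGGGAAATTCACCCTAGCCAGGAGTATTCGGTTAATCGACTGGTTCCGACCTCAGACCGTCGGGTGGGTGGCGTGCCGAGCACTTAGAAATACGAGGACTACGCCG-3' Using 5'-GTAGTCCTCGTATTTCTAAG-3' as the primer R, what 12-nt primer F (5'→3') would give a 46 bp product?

5'-CCGTCGGGTGGG-3'

The reverse primer's reverse complement CTTAGAAATACGAGGACTAC matches the template at positions 149–168, so the product ends at position 168.
A 46 bp product then starts at position 168 − 46 + 1 = 123.
The forward primer is identical to the top strand there: CCGTCGGGTGGG.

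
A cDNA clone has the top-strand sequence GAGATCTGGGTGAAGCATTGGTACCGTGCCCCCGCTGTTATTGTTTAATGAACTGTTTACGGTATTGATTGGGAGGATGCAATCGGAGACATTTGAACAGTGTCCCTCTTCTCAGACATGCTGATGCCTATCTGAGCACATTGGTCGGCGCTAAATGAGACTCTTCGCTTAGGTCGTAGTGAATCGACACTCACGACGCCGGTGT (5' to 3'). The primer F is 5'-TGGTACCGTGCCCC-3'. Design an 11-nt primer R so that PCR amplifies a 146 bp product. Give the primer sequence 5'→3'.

5'-AGAGTCTCATT-3'

The forward primer binds at positions 19–32, so a 146 bp product ends at position 19 + 146 − 1 = 164.
The reverse primer anneals to the top strand over positions 154–164, i.e. to AATGAGACTCT.
Its sequence written 5'→3' is the reverse complement: AGAGTCTCATT.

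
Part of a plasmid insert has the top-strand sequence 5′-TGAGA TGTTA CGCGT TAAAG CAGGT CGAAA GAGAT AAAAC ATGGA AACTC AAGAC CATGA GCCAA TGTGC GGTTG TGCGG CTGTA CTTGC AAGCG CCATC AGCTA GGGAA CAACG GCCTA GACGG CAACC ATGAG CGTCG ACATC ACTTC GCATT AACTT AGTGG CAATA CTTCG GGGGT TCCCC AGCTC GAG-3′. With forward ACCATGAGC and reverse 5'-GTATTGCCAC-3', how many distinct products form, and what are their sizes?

Two products: 118 bp, 44 bp

The forward primer ACCATGAGC matches the top strand at positions 54–62, 128–136.
The reverse primer's reverse complement is GTGGCAATAC, matching at positions 162–171.
Each forward site pairs with the reverse site to give a product ending at position 171: sizes 118, 44 bp.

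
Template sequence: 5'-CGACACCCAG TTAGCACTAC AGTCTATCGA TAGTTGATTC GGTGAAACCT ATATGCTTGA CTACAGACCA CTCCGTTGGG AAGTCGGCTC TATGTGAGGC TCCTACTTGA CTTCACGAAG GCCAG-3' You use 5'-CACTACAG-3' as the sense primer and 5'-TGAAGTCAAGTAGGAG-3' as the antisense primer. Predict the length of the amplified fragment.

101 bp

Scanning the template, CACTACAG occurs at positions 15–22; this primer anneals to the bottom strand there with its 3' end pointing downstream.
The reverse primer's reverse complement is CTCCTACTTGACTTCA, which matches the template at positions 100–115.
Amplicon spans positions 15–115: 101 bp.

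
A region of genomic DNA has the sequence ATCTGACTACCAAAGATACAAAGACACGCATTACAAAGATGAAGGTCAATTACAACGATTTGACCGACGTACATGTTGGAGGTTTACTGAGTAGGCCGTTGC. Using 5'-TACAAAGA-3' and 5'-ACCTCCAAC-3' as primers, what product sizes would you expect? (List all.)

67 bp, 52 bp

The forward primer TACAAAGA matches the top strand at positions 17–24, 32–39.
The reverse primer's reverse complement is GTTGGAGGT, matching at positions 75–83.
Each forward site pairs with the reverse site to give a product ending at position 83: sizes 67, 52 bp.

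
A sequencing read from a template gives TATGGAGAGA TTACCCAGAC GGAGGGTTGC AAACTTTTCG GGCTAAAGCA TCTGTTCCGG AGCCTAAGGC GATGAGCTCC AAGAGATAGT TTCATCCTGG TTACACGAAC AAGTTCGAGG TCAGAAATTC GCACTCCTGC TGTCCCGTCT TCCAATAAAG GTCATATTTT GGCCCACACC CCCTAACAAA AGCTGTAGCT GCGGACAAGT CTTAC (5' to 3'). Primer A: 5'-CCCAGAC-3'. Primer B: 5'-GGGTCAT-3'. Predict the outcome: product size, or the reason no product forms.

No product — primer B has no binding site in the template.

Primer B (GGGTCAT) does not match the top strand, and its reverse complement ATGACCC does not match either.
With no annealing site for primer B, no amplification occurs.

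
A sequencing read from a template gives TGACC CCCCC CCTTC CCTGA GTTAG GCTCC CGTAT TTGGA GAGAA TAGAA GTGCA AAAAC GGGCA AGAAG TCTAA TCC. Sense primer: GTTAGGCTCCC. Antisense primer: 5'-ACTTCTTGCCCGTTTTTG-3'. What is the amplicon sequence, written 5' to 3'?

The forward primer matches the template at positions 21–31.
Taking the reverse complement of ACTTCTTGCCCGTTTTTG gives CAAAAACGGGCAAGAAGT, found at positions 54–71 on the template; the primer anneals here to the top strand with its 3' end pointing upstream.
The product is the template from position 21 through 71 (51 bp).

5'-GTTAGGCTCCCGTATTTGGAGAGAATAGAAGTGCAAAAACGGGCAAGAAGT-3'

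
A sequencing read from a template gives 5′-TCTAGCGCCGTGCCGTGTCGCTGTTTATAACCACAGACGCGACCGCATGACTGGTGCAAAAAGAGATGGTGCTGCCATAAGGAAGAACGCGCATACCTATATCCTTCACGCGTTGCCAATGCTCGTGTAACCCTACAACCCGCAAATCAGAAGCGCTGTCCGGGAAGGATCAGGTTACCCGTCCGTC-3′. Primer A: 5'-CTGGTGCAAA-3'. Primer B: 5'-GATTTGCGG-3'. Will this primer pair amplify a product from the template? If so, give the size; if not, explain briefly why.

Primer A (CTGGTGCAAA) matches the top strand at positions 51–60; it acts as a forward primer.
Primer B's reverse complement is CCGCAAATC, matching the top strand at positions 140–148; it acts as a reverse primer.
The 3' ends face each other across positions 51–148, giving a 98 bp product.

Yes — a 98 bp product.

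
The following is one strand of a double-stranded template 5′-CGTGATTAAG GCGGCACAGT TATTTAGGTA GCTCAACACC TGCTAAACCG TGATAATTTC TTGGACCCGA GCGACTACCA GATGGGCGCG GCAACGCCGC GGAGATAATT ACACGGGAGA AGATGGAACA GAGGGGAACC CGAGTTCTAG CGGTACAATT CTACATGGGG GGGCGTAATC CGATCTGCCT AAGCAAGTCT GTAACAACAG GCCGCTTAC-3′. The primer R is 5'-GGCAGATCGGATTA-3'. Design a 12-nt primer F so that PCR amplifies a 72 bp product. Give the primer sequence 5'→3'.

The reverse primer's reverse complement TAATCCGATCTGCC matches the template at positions 176–189, so the product ends at position 189.
A 72 bp product then starts at position 189 − 72 + 1 = 118.
The forward primer is identical to the top strand there: AGAAGATGGAAC.

5'-AGAAGATGGAAC-3'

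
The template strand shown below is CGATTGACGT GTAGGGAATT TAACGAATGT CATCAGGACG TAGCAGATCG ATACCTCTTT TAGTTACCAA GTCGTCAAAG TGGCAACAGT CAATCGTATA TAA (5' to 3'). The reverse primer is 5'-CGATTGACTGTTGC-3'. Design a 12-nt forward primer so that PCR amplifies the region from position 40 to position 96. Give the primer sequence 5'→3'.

The reverse primer's reverse complement GCAACAGTCAATCG matches the template at positions 83–96; the product starts at position 40.
The forward primer is identical to the top strand over positions 40–51: GTAGCAGATCGA.

5'-GTAGCAGATCGA-3'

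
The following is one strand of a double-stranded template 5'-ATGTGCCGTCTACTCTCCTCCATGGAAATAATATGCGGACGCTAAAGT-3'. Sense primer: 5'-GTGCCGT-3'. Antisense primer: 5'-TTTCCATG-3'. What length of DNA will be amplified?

26 bp

The forward primer matches the template at positions 3–9.
Taking the reverse complement of TTTCCATG gives CATGGAAA, found at positions 21–28 on the template; the primer anneals here to the top strand with its 3' end pointing upstream.
The product runs from position 3 to position 28, so its length is 28 − 3 + 1 = 26 bp.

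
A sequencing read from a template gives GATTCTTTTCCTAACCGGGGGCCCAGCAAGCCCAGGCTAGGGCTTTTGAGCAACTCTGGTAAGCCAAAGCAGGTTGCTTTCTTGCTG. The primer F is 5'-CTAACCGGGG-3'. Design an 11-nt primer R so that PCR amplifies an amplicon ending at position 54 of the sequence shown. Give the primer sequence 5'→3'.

5'-GTTGCTCAAAA-3'

The forward primer binds at positions 11–20; the product's 3' end on the top strand is position 54.
The reverse primer anneals to the top strand over positions 44–54, i.e. to TTTTGAGCAAC.
Its sequence written 5'→3' is the reverse complement: GTTGCTCAAAA.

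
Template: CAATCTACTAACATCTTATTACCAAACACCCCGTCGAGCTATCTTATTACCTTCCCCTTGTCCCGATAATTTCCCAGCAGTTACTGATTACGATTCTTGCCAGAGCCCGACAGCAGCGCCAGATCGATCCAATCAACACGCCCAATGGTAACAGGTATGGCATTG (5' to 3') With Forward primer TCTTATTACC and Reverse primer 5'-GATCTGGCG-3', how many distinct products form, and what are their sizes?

The forward primer TCTTATTACC matches the top strand at positions 14–23, 42–51.
The reverse primer's reverse complement is CGCCAGATC, matching at positions 117–125.
Each forward site pairs with the reverse site to give a product ending at position 125: sizes 112, 84 bp.

Two products: 112 bp, 84 bp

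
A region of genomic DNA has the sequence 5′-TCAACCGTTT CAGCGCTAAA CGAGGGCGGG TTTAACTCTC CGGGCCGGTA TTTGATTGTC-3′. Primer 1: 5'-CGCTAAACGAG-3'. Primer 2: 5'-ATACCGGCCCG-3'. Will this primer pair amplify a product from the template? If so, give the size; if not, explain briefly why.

Yes — a 38 bp product.

Primer 1 (CGCTAAACGAG) matches the top strand at positions 14–24; it acts as a forward primer.
Primer 2's reverse complement is CGGGCCGGTAT, matching the top strand at positions 41–51; it acts as a reverse primer.
The 3' ends face each other across positions 14–51, giving a 38 bp product.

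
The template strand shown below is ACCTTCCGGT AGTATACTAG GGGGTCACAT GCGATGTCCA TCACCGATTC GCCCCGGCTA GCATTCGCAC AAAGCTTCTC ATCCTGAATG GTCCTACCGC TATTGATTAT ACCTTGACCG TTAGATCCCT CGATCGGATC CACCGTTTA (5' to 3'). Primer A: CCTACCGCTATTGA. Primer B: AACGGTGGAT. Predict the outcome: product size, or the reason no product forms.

Yes — a 55 bp product.

Primer A (CCTACCGCTATTGA) matches the top strand at positions 93–106; it acts as a forward primer.
Primer B's reverse complement is ATCCACCGTT, matching the top strand at positions 138–147; it acts as a reverse primer.
The 3' ends face each other across positions 93–147, giving a 55 bp product.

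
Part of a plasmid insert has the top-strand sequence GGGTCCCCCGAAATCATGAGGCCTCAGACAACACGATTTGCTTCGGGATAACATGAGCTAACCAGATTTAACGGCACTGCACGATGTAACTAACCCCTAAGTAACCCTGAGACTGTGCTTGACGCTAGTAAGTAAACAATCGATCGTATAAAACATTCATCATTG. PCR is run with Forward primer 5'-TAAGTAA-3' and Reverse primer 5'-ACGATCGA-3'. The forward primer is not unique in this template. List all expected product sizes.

The forward primer TAAGTAA matches the top strand at positions 98–104, 129–135.
The reverse primer's reverse complement is TCGATCGT, matching at positions 140–147.
Each forward site pairs with the reverse site to give a product ending at position 147: sizes 50, 19 bp.

50 bp, 19 bp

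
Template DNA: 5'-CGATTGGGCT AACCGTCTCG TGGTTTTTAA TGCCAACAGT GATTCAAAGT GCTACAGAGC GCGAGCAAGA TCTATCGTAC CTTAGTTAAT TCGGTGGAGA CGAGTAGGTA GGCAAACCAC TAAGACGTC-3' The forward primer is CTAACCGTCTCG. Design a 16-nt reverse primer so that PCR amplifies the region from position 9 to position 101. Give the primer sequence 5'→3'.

5'-GTCTCCACCGAATTAA-3'

The product's 3' end on the top strand is position 101.
The reverse primer anneals to the top strand over positions 86–101, i.e. to TTAATTCGGTGGAGAC.
Its sequence written 5'→3' is the reverse complement: GTCTCCACCGAATTAA.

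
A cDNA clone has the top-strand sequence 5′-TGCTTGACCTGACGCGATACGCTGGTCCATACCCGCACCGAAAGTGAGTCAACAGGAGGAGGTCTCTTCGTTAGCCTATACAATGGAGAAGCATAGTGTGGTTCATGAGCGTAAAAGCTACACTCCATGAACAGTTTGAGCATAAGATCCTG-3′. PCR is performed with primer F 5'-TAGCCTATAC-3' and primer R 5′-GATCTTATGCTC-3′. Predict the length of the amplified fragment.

78 bp

The forward primer matches the template at positions 72–81.
The reverse primer's reverse complement is GAGCATAAGATC, which matches the template at positions 138–149.
Amplicon spans positions 72–149: 78 bp.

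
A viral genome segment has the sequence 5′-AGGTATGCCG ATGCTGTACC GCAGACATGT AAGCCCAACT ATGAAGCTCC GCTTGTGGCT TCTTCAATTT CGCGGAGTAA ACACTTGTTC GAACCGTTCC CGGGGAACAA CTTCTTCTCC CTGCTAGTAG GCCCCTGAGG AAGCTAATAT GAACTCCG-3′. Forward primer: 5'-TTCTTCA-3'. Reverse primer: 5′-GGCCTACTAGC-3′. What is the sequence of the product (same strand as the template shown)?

5'-TTCTTCAATTTCGCGGAGTAAACACTTGTTCGAACCGTTCCCGGGGAACAACTTCTTCTCCCTGCTAGTAGGCC-3'

Forward primer TTCTTCA is found on the top strand at positions 60–66.
Reverse complement of the reverse primer: GCTAGTAGGCC. This occurs on the top strand at positions 123–133.
The product is the template from position 60 through 133 (74 bp).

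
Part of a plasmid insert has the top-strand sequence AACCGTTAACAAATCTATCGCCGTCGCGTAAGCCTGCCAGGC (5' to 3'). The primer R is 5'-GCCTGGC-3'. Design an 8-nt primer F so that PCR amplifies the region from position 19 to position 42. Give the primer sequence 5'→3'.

5'-CGCCGTCG-3'

The reverse primer's reverse complement GCCAGGC matches the template at positions 36–42; the product starts at position 19.
The forward primer is identical to the top strand over positions 19–26: CGCCGTCG.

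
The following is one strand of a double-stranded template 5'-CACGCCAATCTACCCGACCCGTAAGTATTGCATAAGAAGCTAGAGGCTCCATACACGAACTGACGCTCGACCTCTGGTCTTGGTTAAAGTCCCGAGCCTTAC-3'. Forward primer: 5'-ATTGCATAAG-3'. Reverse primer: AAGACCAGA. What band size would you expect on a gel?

55 bp

The forward primer matches the template at positions 27–36.
The reverse primer's reverse complement is TCTGGTCTT, which matches the template at positions 73–81.
Amplicon spans positions 27–81: 55 bp.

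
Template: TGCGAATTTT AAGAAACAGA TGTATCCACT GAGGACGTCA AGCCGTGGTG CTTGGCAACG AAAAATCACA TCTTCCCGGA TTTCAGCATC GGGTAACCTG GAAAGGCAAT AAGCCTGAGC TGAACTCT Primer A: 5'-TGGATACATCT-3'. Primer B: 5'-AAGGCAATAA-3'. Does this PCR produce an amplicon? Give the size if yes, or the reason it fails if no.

Primer A (TGGATACATCT) has reverse complement AGATGTATCCA, which matches the top strand at positions 18–28; primer A anneals to the top strand there with its 3' end pointing upstream toward position 18.
Primer B (AAGGCAATAA) matches the top strand directly at positions 103–112; it anneals to the bottom strand with its 3' end pointing downstream toward position 112.
The 3' ends diverge (primer A extends toward position 1, primer B toward position 128), so the primers never converge on a shared product.

No product — the primers' 3' ends point away from each other.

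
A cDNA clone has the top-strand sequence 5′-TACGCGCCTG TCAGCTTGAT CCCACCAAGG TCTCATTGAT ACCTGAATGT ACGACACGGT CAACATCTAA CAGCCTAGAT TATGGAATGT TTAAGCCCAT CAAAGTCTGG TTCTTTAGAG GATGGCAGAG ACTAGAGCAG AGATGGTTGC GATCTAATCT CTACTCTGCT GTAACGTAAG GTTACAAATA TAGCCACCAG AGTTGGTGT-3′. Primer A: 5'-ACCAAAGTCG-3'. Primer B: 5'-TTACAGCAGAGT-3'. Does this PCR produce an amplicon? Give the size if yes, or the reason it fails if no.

No product — primer A has no binding site in the template.

Primer A (ACCAAAGTCG) does not match the top strand, and its reverse complement CGACTTTGGT does not match either.
With no annealing site for primer A, no amplification occurs.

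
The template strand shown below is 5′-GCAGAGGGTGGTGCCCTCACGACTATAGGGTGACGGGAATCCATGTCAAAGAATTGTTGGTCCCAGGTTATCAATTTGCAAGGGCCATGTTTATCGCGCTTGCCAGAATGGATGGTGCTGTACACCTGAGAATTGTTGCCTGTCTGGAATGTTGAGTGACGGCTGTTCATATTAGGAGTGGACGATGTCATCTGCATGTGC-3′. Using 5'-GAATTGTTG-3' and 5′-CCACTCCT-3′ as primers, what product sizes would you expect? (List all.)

131 bp, 52 bp

The forward primer GAATTGTTG matches the top strand at positions 51–59, 130–138.
The reverse primer's reverse complement is AGGAGTGG, matching at positions 174–181.
Each forward site pairs with the reverse site to give a product ending at position 181: sizes 131, 52 bp.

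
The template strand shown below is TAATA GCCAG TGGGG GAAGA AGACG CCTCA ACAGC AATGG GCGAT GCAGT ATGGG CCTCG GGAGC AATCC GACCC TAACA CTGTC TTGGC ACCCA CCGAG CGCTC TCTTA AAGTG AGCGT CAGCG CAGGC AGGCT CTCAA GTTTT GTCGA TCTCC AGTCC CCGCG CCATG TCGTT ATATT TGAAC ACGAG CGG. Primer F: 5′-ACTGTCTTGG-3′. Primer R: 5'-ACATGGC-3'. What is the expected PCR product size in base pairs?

Scanning the template, ACTGTCTTGG occurs at positions 80–89; this primer anneals to the bottom strand there with its 3' end pointing downstream.
Taking the reverse complement of ACATGGC gives GCCATGT, found at positions 165–171 on the template; the primer anneals here to the top strand with its 3' end pointing upstream.
The product runs from position 80 to position 171, so its length is 171 − 80 + 1 = 92 bp.

92 bp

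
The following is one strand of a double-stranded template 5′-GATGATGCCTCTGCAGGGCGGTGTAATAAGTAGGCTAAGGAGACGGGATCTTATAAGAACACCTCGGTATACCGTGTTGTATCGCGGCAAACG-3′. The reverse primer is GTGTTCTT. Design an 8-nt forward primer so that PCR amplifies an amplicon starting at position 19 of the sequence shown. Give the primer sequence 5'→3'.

5'-CGGTGTAA-3'

The reverse primer's reverse complement AAGAACAC matches the template at positions 55–62; the product starts at position 19.
The forward primer is identical to the top strand over positions 19–26: CGGTGTAA.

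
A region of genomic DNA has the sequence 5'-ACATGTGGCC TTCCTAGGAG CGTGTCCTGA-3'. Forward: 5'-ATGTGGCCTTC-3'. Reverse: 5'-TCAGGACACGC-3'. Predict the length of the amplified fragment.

28 bp

The forward primer matches the template at positions 3–13.
The reverse primer's reverse complement is GCGTGTCCTGA, which matches the template at positions 20–30.
The product runs from position 3 to position 30, so its length is 30 − 3 + 1 = 28 bp.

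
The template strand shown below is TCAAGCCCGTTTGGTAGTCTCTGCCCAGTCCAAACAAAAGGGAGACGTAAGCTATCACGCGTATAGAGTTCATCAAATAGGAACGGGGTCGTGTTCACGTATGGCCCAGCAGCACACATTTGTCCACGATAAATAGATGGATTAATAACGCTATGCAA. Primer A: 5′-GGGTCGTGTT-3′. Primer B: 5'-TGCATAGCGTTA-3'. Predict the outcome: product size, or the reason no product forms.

Yes — a 72 bp product.

Primer A (GGGTCGTGTT) matches the top strand at positions 86–95; it acts as a forward primer.
Primer B's reverse complement is TAACGCTATGCA, matching the top strand at positions 146–157; it acts as a reverse primer.
The 3' ends face each other across positions 86–157, giving a 72 bp product.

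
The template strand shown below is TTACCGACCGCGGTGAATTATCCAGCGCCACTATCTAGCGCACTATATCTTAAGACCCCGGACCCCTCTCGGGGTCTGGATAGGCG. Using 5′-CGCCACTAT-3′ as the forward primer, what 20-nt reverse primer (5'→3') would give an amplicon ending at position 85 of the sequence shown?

5'-GCCTATCCAGACCCCGAGAG-3'

The forward primer binds at positions 26–34; the product's 3' end on the top strand is position 85.
The reverse primer anneals to the top strand over positions 66–85, i.e. to CTCTCGGGGTCTGGATAGGC.
Its sequence written 5'→3' is the reverse complement: GCCTATCCAGACCCCGAGAG.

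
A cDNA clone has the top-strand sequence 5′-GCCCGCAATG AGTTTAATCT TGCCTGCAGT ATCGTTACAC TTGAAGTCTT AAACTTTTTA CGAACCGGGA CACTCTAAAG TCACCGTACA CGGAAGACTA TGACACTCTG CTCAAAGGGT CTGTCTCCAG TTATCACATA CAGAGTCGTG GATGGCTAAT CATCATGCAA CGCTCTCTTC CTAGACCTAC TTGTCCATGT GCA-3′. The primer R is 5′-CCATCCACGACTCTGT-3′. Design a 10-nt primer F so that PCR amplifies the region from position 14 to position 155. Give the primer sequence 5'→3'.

The reverse primer's reverse complement ACAGAGTCGTGGATGG matches the template at positions 140–155; the product starts at position 14.
The forward primer is identical to the top strand over positions 14–23: TTAATCTTGC.

5'-TTAATCTTGC-3'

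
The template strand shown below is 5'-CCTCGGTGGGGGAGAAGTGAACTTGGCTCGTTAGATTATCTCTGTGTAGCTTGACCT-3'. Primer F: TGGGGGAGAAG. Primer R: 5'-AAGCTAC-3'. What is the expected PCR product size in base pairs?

46 bp

Forward primer TGGGGGAGAAG is found on the top strand at positions 7–17.
Taking the reverse complement of AAGCTAC gives GTAGCTT, found at positions 46–52 on the template; the primer anneals here to the top strand with its 3' end pointing upstream.
The product runs from position 7 to position 52, so its length is 52 − 7 + 1 = 46 bp.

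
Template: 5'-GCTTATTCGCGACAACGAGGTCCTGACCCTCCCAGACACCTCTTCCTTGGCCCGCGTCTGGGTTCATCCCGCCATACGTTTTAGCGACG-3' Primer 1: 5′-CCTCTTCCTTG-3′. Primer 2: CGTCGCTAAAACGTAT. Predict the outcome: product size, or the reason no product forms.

Yes — a 51 bp product.

Primer 1 (CCTCTTCCTTG) matches the top strand at positions 39–49; it acts as a forward primer.
Primer 2's reverse complement is ATACGTTTTAGCGACG, matching the top strand at positions 74–89; it acts as a reverse primer.
The 3' ends face each other across positions 39–89, giving a 51 bp product.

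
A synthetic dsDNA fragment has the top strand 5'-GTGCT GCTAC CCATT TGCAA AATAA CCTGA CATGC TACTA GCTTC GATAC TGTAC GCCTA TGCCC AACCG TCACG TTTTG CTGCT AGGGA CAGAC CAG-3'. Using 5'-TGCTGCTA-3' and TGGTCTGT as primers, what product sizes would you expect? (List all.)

96 bp, 19 bp

The forward primer TGCTGCTA matches the top strand at positions 2–9, 79–86.
The reverse primer's reverse complement is ACAGACCA, matching at positions 90–97.
Each forward site pairs with the reverse site to give a product ending at position 97: sizes 96, 19 bp.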